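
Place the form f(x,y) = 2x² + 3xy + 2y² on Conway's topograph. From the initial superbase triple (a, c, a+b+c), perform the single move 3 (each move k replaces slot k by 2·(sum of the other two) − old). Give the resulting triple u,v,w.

start (2,2,7) = (f(1,0),f(0,1),f(1,1))
replace slot 3: 2·(2+2) − 7 = 1 → (2,2,1)

2,2,1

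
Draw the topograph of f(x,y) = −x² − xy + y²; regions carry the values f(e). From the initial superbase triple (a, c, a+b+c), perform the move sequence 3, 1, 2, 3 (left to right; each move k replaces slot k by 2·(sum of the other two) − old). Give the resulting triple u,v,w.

start (-1,1,-1) = (f(1,0),f(0,1),f(1,1))
replace slot 3: 2·((-1)+1) − (-1) = 1 → (-1,1,1)
replace slot 1: 2·(1+1) − (-1) = 5 → (5,1,1)
replace slot 2: 2·(5+1) − 1 = 11 → (5,11,1)
replace slot 3: 2·(5+11) − 1 = 31 → (5,11,31)

5,11,31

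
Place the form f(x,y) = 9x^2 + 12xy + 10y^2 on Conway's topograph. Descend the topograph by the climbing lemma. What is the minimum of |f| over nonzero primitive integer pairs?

translate: b→-6 (≡12 mod 18), so (9,12,10)→(9,-6,7)
flip: (9,-6,7)→(7,6,9)
reduced (well bottom): (7,6,9) with a≤c, −a<b≤a
well minimum = a = 7

7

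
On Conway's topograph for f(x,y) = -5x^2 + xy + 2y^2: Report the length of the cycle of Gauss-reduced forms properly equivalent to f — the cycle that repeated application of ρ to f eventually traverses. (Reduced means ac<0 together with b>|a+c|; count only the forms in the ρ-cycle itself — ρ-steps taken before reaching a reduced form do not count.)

D = 41, ⌊√D⌋ = 6
descent: ρ → (2,3,-4)  [lands on river]
river: ρ → (-4,5,1)
river: ρ → (1,5,-4)
river: ρ → (-4,3,2)
river: ρ → (2,5,-2)
river: ρ → (-2,3,4)
river: ρ → (4,5,-1)
river: ρ → (-1,5,4)
river: ρ → (4,3,-2)
river: ρ → (-2,5,2)
ρ-cycle length = 10 (tail of 1 descent step not counted)

10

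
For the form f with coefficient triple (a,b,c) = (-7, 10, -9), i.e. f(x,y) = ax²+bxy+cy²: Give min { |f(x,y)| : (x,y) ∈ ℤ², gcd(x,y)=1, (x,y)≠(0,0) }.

translate: b→4 (≡-10 mod 14), so (7,-10,9)→(7,4,6)
flip: (7,4,6)→(6,-4,7)
reduced (well bottom): (6,-4,7) with a≤c, −a<b≤a
well minimum |f| = |-6| = 6 (negative-definite)

6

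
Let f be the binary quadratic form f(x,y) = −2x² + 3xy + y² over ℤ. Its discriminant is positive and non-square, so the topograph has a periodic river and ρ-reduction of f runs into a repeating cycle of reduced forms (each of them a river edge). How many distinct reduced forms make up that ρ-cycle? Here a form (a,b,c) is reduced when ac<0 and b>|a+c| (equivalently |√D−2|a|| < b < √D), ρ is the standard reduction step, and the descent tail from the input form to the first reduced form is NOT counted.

D = 17, ⌊√D⌋ = 4
river: ρ → (1,3,-2)
river: ρ → (-2,1,2)
river: ρ → (2,3,-1)
river: ρ → (-1,3,2)
river: ρ → (2,1,-2)
river: ρ → (-2,3,1)
ρ-cycle length = 6 (tail of 0 descent steps not counted)

6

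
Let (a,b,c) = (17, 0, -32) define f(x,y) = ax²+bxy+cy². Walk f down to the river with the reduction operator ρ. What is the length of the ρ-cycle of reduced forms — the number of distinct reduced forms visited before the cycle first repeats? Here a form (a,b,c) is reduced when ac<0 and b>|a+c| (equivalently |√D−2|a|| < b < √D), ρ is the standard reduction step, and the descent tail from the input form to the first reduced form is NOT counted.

D = 2176, ⌊√D⌋ = 46
descent: ρ → (-32,0,17)
descent: ρ → (17,34,-15)  [lands on river]
river: ρ → (-15,26,25)
river: ρ → (25,24,-16)
river: ρ → (-16,40,9)
river: ρ → (9,32,-32)
river: ρ → (-32,32,9)
river: ρ → (9,40,-16)
river: ρ → (-16,24,25)
river: ρ → (25,26,-15)
river: ρ → (-15,34,17)
ρ-cycle length = 10 (tail of 2 descent steps not counted)

10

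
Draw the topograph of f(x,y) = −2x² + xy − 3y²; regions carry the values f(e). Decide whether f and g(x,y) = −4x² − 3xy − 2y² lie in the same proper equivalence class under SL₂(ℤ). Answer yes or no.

D₁ = -23, D₂ = -23
f is negative-definite; reduce −f:
−f: reduced (well bottom): (2,-1,3) with a≤c, −a<b≤a
flip sign back: reduced form of f is (-2,1,-3)
g is negative-definite; reduce −g:
−g: flip: (4,3,2)→(2,-3,4)
−g: translate: b→1 (≡-3 mod 4), so (2,-3,4)→(2,1,3)
−g: reduced (well bottom): (2,1,3) with a≤c, −a<b≤a
flip sign back: reduced form of g is (-2,-1,-3)
reduced forms (-2, 1, -3) vs (-2, -1, -3) ⇒ inequivalent

no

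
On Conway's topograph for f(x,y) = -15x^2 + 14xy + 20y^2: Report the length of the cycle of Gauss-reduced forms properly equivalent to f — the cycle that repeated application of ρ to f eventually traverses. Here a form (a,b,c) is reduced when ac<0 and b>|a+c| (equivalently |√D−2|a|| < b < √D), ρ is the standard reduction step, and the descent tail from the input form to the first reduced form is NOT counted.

D = 1396, ⌊√D⌋ = 37
river: ρ → (20,26,-9)
river: ρ → (-9,28,17)
river: ρ → (17,6,-20)
river: ρ → (-20,34,3)
river: ρ → (3,32,-31)
river: ρ → (-31,30,4)
river: ρ → (4,34,-15)
river: ρ → (-15,26,12)
river: ρ → (12,22,-19)
river: ρ → (-19,16,15)
river: ρ → (15,14,-20)
river: ρ → (-20,26,9)
river: ρ → (9,28,-17)
river: ρ → (-17,6,20)
river: ρ → (20,34,-3)
river: ρ → (-3,32,31)
river: ρ → (31,30,-4)
river: ρ → (-4,34,15)
river: ρ → (15,26,-12)
river: ρ → (-12,22,19)
river: ρ → (19,16,-15)
river: ρ → (-15,14,20)
ρ-cycle length = 22 (tail of 0 descent steps not counted)

22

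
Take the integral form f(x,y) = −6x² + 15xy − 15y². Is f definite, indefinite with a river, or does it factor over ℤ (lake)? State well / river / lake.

D = b²−4ac = 15² − 4·(-6)·(-15) = -135
D < 0 ⇒ definite ⇒ every region one sign ⇒ single well

well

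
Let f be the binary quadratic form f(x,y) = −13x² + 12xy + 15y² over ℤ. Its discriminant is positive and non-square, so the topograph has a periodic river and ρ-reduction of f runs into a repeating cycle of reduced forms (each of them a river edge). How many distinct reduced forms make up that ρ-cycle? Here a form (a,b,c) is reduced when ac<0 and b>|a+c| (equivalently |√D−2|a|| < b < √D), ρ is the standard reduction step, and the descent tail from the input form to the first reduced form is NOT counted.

D = 924, ⌊√D⌋ = 30
river: ρ → (15,18,-10)
river: ρ → (-10,22,11)
river: ρ → (11,22,-10)
river: ρ → (-10,18,15)
river: ρ → (15,12,-13)
river: ρ → (-13,14,14)
river: ρ → (14,14,-13)
river: ρ → (-13,12,15)
ρ-cycle length = 8 (tail of 0 descent steps not counted)

8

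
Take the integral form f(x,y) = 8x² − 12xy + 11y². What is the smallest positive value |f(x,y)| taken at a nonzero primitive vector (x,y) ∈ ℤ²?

translate: b→4 (≡-12 mod 16), so (8,-12,11)→(8,4,7)
flip: (8,4,7)→(7,-4,8)
reduced (well bottom): (7,-4,8) with a≤c, −a<b≤a
well minimum = a = 7

7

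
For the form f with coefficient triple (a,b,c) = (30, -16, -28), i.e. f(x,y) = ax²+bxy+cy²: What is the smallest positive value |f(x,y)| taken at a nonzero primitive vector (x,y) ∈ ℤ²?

descent: ρ → (-28,16,30)  [lands on river]
river: ρ → (30,44,-14)
river: ρ → (-14,40,36)
river: ρ → (36,32,-18)
river: ρ → (-18,40,28)
river: ρ → (28,16,-30)
river: ρ → (-30,44,14)
river: ρ → (14,40,-36)
river: ρ → (-36,32,18)
river: ρ → (18,40,-28)
closes: descent 1, river 10
min |a| on river = 14

14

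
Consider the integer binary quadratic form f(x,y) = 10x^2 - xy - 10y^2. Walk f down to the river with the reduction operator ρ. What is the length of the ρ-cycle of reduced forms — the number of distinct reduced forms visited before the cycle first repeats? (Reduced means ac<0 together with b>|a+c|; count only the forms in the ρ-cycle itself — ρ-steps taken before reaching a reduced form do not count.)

D = 401, ⌊√D⌋ = 20
descent: ρ → (-10,1,10)  [lands on river]
river: ρ → (10,19,-1)
river: ρ → (-1,19,10)
river: ρ → (10,1,-10)
river: ρ → (-10,19,1)
river: ρ → (1,19,-10)
ρ-cycle length = 6 (tail of 1 descent step not counted)

6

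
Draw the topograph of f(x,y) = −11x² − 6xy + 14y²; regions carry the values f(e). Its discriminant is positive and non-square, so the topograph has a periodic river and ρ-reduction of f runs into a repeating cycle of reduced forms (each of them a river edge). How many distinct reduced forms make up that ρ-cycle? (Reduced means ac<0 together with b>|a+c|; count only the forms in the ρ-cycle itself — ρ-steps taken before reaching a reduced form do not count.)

D = 652, ⌊√D⌋ = 25
descent: ρ → (14,6,-11)  [lands on river]
river: ρ → (-11,16,9)
river: ρ → (9,20,-7)
river: ρ → (-7,22,6)
river: ρ → (6,14,-19)
river: ρ → (-19,24,1)
river: ρ → (1,24,-19)
river: ρ → (-19,14,6)
river: ρ → (6,22,-7)
river: ρ → (-7,20,9)
river: ρ → (9,16,-11)
river: ρ → (-11,6,14)
river: ρ → (14,22,-3)
river: ρ → (-3,20,21)
river: ρ → (21,22,-2)
river: ρ → (-2,22,21)
river: ρ → (21,20,-3)
river: ρ → (-3,22,14)
ρ-cycle length = 18 (tail of 1 descent step not counted)

18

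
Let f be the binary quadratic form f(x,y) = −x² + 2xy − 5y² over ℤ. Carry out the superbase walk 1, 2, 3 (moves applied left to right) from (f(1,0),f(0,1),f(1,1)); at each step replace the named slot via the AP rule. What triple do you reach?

start (-1,-5,-4) = (f(1,0),f(0,1),f(1,1))
replace slot 1: 2·((-5)+(-4)) − (-1) = -17 → (-17,-5,-4)
replace slot 2: 2·((-17)+(-4)) − (-5) = -37 → (-17,-37,-4)
replace slot 3: 2·((-17)+(-37)) − (-4) = -104 → (-17,-37,-104)

-17,-37,-104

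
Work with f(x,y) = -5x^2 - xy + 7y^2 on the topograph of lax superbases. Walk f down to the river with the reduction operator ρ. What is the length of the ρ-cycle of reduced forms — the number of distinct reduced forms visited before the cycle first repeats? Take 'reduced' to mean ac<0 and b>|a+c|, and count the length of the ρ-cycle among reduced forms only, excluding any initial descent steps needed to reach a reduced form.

D = 141, ⌊√D⌋ = 11
descent: ρ → (7,1,-5)
descent: ρ → (-5,9,3)  [lands on river]
river: ρ → (3,9,-5)
river: ρ → (-5,11,1)
river: ρ → (1,11,-5)
ρ-cycle length = 4 (tail of 2 descent steps not counted)

4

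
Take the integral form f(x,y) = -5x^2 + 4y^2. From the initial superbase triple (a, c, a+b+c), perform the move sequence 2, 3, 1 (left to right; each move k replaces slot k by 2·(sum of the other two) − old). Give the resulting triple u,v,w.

start (-5,4,-1) = (f(1,0),f(0,1),f(1,1))
replace slot 2: 2·((-5)+(-1)) − 4 = -16 → (-5,-16,-1)
replace slot 3: 2·((-5)+(-16)) − (-1) = -41 → (-5,-16,-41)
replace slot 1: 2·((-16)+(-41)) − (-5) = -109 → (-109,-16,-41)

-109,-16,-41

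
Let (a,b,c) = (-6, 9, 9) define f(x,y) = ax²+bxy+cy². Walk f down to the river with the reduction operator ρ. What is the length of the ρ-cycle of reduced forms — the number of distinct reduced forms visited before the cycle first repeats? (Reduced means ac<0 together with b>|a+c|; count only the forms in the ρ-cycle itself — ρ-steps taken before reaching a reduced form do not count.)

D = 297, ⌊√D⌋ = 17
river: ρ → (9,9,-6)
river: ρ → (-6,15,3)
river: ρ → (3,15,-6)
river: ρ → (-6,9,9)
ρ-cycle length = 4 (tail of 0 descent steps not counted)

4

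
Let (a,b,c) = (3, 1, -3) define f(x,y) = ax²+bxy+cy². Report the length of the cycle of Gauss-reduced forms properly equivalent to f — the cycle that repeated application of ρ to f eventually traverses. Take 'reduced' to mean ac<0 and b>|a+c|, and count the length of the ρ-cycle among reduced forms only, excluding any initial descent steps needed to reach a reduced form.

D = 37, ⌊√D⌋ = 6
river: ρ → (-3,5,1)
river: ρ → (1,5,-3)
river: ρ → (-3,1,3)
river: ρ → (3,5,-1)
river: ρ → (-1,5,3)
river: ρ → (3,1,-3)
ρ-cycle length = 6 (tail of 0 descent steps not counted)

6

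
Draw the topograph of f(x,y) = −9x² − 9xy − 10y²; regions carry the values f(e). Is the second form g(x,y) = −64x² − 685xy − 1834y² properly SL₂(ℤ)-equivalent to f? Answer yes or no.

D₁ = -279, D₂ = -279
f is negative-definite; reduce −f:
−f: reduced (well bottom): (9,9,10) with a≤c, −a<b≤a
flip sign back: reduced form of f is (-9,-9,-10)
g is negative-definite; reduce −g:
−g: translate: b→45 (≡685 mod 128), so (64,685,1834)→(64,45,9)
−g: flip: (64,45,9)→(9,-45,64)
−g: translate: b→9 (≡-45 mod 18), so (9,-45,64)→(9,9,10)
−g: reduced (well bottom): (9,9,10) with a≤c, −a<b≤a
flip sign back: reduced form of g is (-9,-9,-10)
reduced forms (-9, -9, -10) vs (-9, -9, -10) ⇒ equivalent

yes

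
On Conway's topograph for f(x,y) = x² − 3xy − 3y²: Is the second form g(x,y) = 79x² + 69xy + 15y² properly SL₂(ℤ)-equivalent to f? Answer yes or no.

D₁ = 21, D₂ = 21
river cycle of f (length 2): (-3, 3, 1), (1, 3, -3)
river cycle of g (length 2): (1, 3, -3), (-3, 3, 1)
cycles coincide ⇒ equivalent

yes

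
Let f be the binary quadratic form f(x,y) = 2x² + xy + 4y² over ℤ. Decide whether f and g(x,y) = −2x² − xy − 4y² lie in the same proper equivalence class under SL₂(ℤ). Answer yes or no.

D₁ = -31, D₂ = -31
f: reduced (well bottom): (2,1,4) with a≤c, −a<b≤a
g is negative-definite; reduce −g:
−g: reduced (well bottom): (2,1,4) with a≤c, −a<b≤a
flip sign back: reduced form of g is (-2,-1,-4)
reduced forms (2, 1, 4) vs (-2, -1, -4) ⇒ inequivalent

no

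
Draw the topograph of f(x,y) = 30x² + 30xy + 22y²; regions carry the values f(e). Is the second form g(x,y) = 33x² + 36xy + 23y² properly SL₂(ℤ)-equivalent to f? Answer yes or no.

D₁ = -1740, D₂ = -1740
f: flip: (30,30,22)→(22,-30,30)
f: translate: b→14 (≡-30 mod 44), so (22,-30,30)→(22,14,22)
f: reduced (well bottom): (22,14,22) with a≤c, −a<b≤a
g: translate: b→-30 (≡36 mod 66), so (33,36,23)→(33,-30,20)
g: flip: (33,-30,20)→(20,30,33)
g: translate: b→-10 (≡30 mod 40), so (20,30,33)→(20,-10,23)
g: reduced (well bottom): (20,-10,23) with a≤c, −a<b≤a
reduced forms (22, 14, 22) vs (20, -10, 23) ⇒ inequivalent

no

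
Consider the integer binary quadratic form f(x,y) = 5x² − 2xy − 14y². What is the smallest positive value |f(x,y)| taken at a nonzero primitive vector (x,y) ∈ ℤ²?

descent: ρ → (-14,2,5)
descent: ρ → (5,8,-11)  [lands on river]
river: ρ → (-11,14,2)
river: ρ → (2,14,-11)
river: ρ → (-11,8,5)
river: ρ → (5,12,-7)
river: ρ → (-7,16,1)
river: ρ → (1,16,-7)
river: ρ → (-7,12,5)
closes: descent 2, river 8
min |a| on river = 1

1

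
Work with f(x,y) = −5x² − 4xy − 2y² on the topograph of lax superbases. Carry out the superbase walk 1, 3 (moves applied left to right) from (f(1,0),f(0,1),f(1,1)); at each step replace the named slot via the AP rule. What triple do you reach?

start (-5,-2,-11) = (f(1,0),f(0,1),f(1,1))
replace slot 1: 2·((-2)+(-11)) − (-5) = -21 → (-21,-2,-11)
replace slot 3: 2·((-21)+(-2)) − (-11) = -35 → (-21,-2,-35)

-21,-2,-35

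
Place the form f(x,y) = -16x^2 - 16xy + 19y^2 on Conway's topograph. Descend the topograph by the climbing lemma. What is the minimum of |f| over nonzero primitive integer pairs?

descent: ρ → (19,16,-16)  [lands on river]
river: ρ → (-16,16,19)
river: ρ → (19,22,-13)
river: ρ → (-13,30,11)
river: ρ → (11,36,-4)
river: ρ → (-4,36,11)
river: ρ → (11,30,-13)
river: ρ → (-13,22,19)
closes: descent 1, river 8
min |a| on river = 4

4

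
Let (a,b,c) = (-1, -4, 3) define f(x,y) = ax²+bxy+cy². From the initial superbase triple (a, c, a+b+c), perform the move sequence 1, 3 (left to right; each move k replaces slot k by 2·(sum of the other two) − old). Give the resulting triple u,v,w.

start (-1,3,-2) = (f(1,0),f(0,1),f(1,1))
replace slot 1: 2·(3+(-2)) − (-1) = 3 → (3,3,-2)
replace slot 3: 2·(3+3) − (-2) = 14 → (3,3,14)

3,3,14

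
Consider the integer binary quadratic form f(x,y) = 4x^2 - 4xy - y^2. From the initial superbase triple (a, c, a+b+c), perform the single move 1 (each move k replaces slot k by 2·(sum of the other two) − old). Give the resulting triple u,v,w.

start (4,-1,-1) = (f(1,0),f(0,1),f(1,1))
replace slot 1: 2·((-1)+(-1)) − 4 = -8 → (-8,-1,-1)

-8,-1,-1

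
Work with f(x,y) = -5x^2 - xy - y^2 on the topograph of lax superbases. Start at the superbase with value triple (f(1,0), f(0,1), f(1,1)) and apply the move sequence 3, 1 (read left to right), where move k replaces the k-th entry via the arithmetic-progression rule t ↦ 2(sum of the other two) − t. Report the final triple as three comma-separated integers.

start (-5,-1,-7) = (f(1,0),f(0,1),f(1,1))
replace slot 3: 2·((-5)+(-1)) − (-7) = -5 → (-5,-1,-5)
replace slot 1: 2·((-1)+(-5)) − (-5) = -7 → (-7,-1,-5)

-7,-1,-5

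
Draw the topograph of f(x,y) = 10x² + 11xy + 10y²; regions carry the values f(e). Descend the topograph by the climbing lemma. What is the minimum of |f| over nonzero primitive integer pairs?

translate: b→-9 (≡11 mod 20), so (10,11,10)→(10,-9,9)
flip: (10,-9,9)→(9,9,10)
reduced (well bottom): (9,9,10) with a≤c, −a<b≤a
well minimum = a = 9

9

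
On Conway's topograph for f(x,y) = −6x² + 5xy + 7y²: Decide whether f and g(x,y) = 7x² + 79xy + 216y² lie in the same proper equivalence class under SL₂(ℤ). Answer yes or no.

D₁ = 193, D₂ = 193
river cycle of f (length 30): (7, 9, -4), (-4, 7, 9), (9, 11, -2), (-2, 13, 3), (3, 11, -6), (-6, 13, 1), (1, 13, -6), (-6, 11, 3), (3, 13, -2), (-2, 11, 9), … (20 more)
river cycle of g (length 30): (7, 9, -4), (-4, 7, 9), (9, 11, -2), (-2, 13, 3), (3, 11, -6), (-6, 13, 1), (1, 13, -6), (-6, 11, 3), (3, 13, -2), (-2, 11, 9), … (20 more)
cycles coincide ⇒ equivalent

yes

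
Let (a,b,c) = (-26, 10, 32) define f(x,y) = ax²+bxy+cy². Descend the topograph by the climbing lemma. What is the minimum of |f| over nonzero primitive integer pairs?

river: ρ → (32,54,-4)
river: ρ → (-4,58,4)
river: ρ → (4,54,-32)
river: ρ → (-32,10,26)
river: ρ → (26,42,-16)
river: ρ → (-16,54,8)
river: ρ → (8,58,-2)
river: ρ → (-2,58,8)
river: ρ → (8,54,-16)
river: ρ → (-16,42,26)
river: ρ → (26,10,-32)
river: ρ → (-32,54,4)
river: ρ → (4,58,-4)
river: ρ → (-4,54,32)
river: ρ → (32,10,-26)
river: ρ → (-26,42,16)
river: ρ → (16,54,-8)
river: ρ → (-8,58,2)
river: ρ → (2,58,-8)
river: ρ → (-8,54,16)
river: ρ → (16,42,-26)
river: ρ → (-26,10,32)
closes: descent 0, river 22
min |a| on river = 2

2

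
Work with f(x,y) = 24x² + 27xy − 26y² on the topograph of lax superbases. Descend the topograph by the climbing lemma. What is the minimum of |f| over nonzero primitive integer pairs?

river: ρ → (-26,25,25)
river: ρ → (25,25,-26)
river: ρ → (-26,27,24)
river: ρ → (24,21,-29)
river: ρ → (-29,37,16)
river: ρ → (16,27,-39)
river: ρ → (-39,51,4)
river: ρ → (4,53,-26)
river: ρ → (-26,51,6)
river: ρ → (6,45,-50)
river: ρ → (-50,55,1)
river: ρ → (1,55,-50)
river: ρ → (-50,45,6)
river: ρ → (6,51,-26)
river: ρ → (-26,53,4)
river: ρ → (4,51,-39)
river: ρ → (-39,27,16)
river: ρ → (16,37,-29)
river: ρ → (-29,21,24)
river: ρ → (24,27,-26)
closes: descent 0, river 20
min |a| on river = 1

1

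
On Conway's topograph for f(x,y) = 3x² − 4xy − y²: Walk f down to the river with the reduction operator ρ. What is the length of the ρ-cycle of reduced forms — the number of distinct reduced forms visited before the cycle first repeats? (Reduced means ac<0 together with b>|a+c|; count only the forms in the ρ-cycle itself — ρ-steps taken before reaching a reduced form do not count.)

D = 28, ⌊√D⌋ = 5
descent: ρ → (-1,4,3)  [lands on river]
river: ρ → (3,2,-2)
river: ρ → (-2,2,3)
river: ρ → (3,4,-1)
ρ-cycle length = 4 (tail of 1 descent step not counted)

4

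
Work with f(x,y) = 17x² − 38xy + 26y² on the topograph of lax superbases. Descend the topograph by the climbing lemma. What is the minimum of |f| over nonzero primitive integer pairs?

translate: b→-4 (≡-38 mod 34), so (17,-38,26)→(17,-4,5)
flip: (17,-4,5)→(5,4,17)
reduced (well bottom): (5,4,17) with a≤c, −a<b≤a
well minimum = a = 5

5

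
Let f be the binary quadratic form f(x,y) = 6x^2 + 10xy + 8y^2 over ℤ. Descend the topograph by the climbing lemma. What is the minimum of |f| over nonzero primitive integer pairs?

translate: b→-2 (≡10 mod 12), so (6,10,8)→(6,-2,4)
flip: (6,-2,4)→(4,2,6)
reduced (well bottom): (4,2,6) with a≤c, −a<b≤a
well minimum = a = 4

4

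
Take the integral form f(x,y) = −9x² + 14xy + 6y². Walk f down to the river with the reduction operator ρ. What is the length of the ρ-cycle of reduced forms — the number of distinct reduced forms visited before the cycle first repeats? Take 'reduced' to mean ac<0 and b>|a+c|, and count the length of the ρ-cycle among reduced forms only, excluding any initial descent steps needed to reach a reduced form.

D = 412, ⌊√D⌋ = 20
river: ρ → (6,10,-13)
river: ρ → (-13,16,3)
river: ρ → (3,20,-1)
river: ρ → (-1,20,3)
river: ρ → (3,16,-13)
river: ρ → (-13,10,6)
river: ρ → (6,14,-9)
river: ρ → (-9,4,11)
river: ρ → (11,18,-2)
river: ρ → (-2,18,11)
river: ρ → (11,4,-9)
river: ρ → (-9,14,6)
ρ-cycle length = 12 (tail of 0 descent steps not counted)

12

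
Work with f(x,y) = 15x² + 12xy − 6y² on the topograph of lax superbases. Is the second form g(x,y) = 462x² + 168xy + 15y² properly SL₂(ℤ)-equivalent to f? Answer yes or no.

D₁ = 504, D₂ = 504
river cycle of f (length 4): (-6, 12, 15), (15, 18, -3), (-3, 18, 15), (15, 12, -6)
river cycle of g (length 4): (15, 12, -6), (-6, 12, 15), (15, 18, -3), (-3, 18, 15)
cycles coincide ⇒ equivalent

yes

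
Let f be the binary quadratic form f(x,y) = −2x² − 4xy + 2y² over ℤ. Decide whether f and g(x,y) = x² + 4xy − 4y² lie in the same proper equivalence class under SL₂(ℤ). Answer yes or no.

D₁ = 32, D₂ = 32
river cycle of f (length 2): (2, 4, -2), (-2, 4, 2)
river cycle of g (length 2): (-4, 4, 1), (1, 4, -4)
cycles differ ⇒ inequivalent

no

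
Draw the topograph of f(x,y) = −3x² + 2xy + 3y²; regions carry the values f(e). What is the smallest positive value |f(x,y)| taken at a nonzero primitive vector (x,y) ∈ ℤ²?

river: ρ → (3,4,-2)
river: ρ → (-2,4,3)
river: ρ → (3,2,-3)
river: ρ → (-3,4,2)
river: ρ → (2,4,-3)
river: ρ → (-3,2,3)
closes: descent 0, river 6
min |a| on river = 2

2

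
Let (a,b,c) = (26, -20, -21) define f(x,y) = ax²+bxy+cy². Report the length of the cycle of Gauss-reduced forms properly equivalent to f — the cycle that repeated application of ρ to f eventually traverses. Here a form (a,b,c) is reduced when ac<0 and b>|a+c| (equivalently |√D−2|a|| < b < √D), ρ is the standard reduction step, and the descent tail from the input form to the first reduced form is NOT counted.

D = 2584, ⌊√D⌋ = 50
descent: ρ → (-21,20,26)  [lands on river]
river: ρ → (26,32,-15)
river: ρ → (-15,28,30)
river: ρ → (30,32,-13)
river: ρ → (-13,46,9)
river: ρ → (9,44,-18)
river: ρ → (-18,28,25)
river: ρ → (25,22,-21)
ρ-cycle length = 8 (tail of 1 descent step not counted)

8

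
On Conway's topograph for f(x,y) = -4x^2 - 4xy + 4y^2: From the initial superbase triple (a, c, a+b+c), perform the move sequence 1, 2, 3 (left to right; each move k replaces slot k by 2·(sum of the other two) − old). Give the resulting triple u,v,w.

start (-4,4,-4) = (f(1,0),f(0,1),f(1,1))
replace slot 1: 2·(4+(-4)) − (-4) = 4 → (4,4,-4)
replace slot 2: 2·(4+(-4)) − 4 = -4 → (4,-4,-4)
replace slot 3: 2·(4+(-4)) − (-4) = 4 → (4,-4,4)

4,-4,4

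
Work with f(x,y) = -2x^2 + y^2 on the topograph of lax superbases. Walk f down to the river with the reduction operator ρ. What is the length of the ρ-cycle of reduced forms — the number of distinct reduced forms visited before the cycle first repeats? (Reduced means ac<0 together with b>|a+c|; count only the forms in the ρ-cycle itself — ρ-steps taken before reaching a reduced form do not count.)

D = 8, ⌊√D⌋ = 2
descent: ρ → (1,2,-1)  [lands on river]
river: ρ → (-1,2,1)
ρ-cycle length = 2 (tail of 1 descent step not counted)

2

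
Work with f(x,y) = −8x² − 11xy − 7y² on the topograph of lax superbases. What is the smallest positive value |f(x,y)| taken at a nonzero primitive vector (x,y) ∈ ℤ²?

translate: b→-5 (≡11 mod 16), so (8,11,7)→(8,-5,4)
flip: (8,-5,4)→(4,5,8)
translate: b→-3 (≡5 mod 8), so (4,5,8)→(4,-3,7)
reduced (well bottom): (4,-3,7) with a≤c, −a<b≤a
well minimum |f| = |-4| = 4 (negative-definite)

4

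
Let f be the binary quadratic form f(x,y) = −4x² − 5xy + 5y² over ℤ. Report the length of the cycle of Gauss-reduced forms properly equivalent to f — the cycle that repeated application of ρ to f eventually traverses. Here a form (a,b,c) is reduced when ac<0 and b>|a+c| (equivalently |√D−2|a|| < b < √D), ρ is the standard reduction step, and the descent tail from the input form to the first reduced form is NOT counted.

D = 105, ⌊√D⌋ = 10
descent: ρ → (5,5,-4)  [lands on river]
river: ρ → (-4,3,6)
river: ρ → (6,9,-1)
river: ρ → (-1,9,6)
river: ρ → (6,3,-4)
river: ρ → (-4,5,5)
ρ-cycle length = 6 (tail of 1 descent step not counted)

6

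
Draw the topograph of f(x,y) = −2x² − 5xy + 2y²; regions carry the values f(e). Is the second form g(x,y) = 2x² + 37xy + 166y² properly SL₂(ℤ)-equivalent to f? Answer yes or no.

D₁ = 41, D₂ = 41
river cycle of f (length 10): (2, 5, -2), (-2, 3, 4), (4, 5, -1), (-1, 5, 4), (4, 3, -2), (-2, 5, 2), (2, 3, -4), (-4, 5, 1), (1, 5, -4), (-4, 3, 2)
river cycle of g (length 10): (2, 5, -2), (-2, 3, 4), (4, 5, -1), (-1, 5, 4), (4, 3, -2), (-2, 5, 2), (2, 3, -4), (-4, 5, 1), (1, 5, -4), (-4, 3, 2)
cycles coincide ⇒ equivalent

yes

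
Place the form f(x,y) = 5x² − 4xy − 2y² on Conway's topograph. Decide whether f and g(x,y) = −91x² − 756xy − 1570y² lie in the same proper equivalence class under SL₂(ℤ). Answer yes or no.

D₁ = 56, D₂ = 56
river cycle of f (length 4): (-2, 4, 5), (5, 6, -1), (-1, 6, 5), (5, 4, -2)
river cycle of g (length 4): (-2, 4, 5), (5, 6, -1), (-1, 6, 5), (5, 4, -2)
cycles coincide ⇒ equivalent

yes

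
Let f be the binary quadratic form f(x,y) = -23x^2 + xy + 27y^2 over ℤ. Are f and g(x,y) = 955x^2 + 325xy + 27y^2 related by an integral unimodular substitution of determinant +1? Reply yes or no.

D₁ = 2485, D₂ = 2485
river cycle of f (length 6): (-23, 47, 3), (3, 49, -7), (-7, 49, 3), (3, 47, -23), (-23, 45, 5), (5, 45, -23)
river cycle of g (length 6): (-23, 47, 3), (3, 49, -7), (-7, 49, 3), (3, 47, -23), (-23, 45, 5), (5, 45, -23)
cycles coincide ⇒ equivalent

yes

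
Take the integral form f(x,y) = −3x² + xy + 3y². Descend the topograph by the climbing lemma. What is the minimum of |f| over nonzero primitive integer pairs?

river: ρ → (3,5,-1)
river: ρ → (-1,5,3)
river: ρ → (3,1,-3)
river: ρ → (-3,5,1)
river: ρ → (1,5,-3)
river: ρ → (-3,1,3)
closes: descent 0, river 6
min |a| on river = 1

1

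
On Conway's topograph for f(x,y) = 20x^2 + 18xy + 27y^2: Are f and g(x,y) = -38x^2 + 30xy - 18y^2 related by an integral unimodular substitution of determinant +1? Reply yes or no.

D₁ = -1836, D₂ = -1836
f: reduced (well bottom): (20,18,27) with a≤c, −a<b≤a
g is negative-definite; reduce −g:
−g: flip: (38,-30,18)→(18,30,38)
−g: translate: b→-6 (≡30 mod 36), so (18,30,38)→(18,-6,26)
−g: reduced (well bottom): (18,-6,26) with a≤c, −a<b≤a
flip sign back: reduced form of g is (-18,6,-26)
reduced forms (20, 18, 27) vs (-18, 6, -26) ⇒ inequivalent

no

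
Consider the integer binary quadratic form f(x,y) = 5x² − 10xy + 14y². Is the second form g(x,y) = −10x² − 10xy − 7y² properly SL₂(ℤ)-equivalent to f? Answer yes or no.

D₁ = -180, D₂ = -180
f: translate: b→0 (≡-10 mod 10), so (5,-10,14)→(5,0,9)
f: reduced (well bottom): (5,0,9) with a≤c, −a<b≤a
g is negative-definite; reduce −g:
−g: flip: (10,10,7)→(7,-10,10)
−g: translate: b→4 (≡-10 mod 14), so (7,-10,10)→(7,4,7)
−g: reduced (well bottom): (7,4,7) with a≤c, −a<b≤a
flip sign back: reduced form of g is (-7,-4,-7)
reduced forms (5, 0, 9) vs (-7, -4, -7) ⇒ inequivalent

no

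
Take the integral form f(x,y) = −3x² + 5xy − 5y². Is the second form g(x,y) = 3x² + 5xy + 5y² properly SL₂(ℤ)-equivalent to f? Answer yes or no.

D₁ = -35, D₂ = -35
f is negative-definite; reduce −f:
−f: translate: b→1 (≡-5 mod 6), so (3,-5,5)→(3,1,3)
−f: reduced (well bottom): (3,1,3) with a≤c, −a<b≤a
flip sign back: reduced form of f is (-3,-1,-3)
g: translate: b→-1 (≡5 mod 6), so (3,5,5)→(3,-1,3)
g: flip: (3,-1,3)→(3,1,3)
g: reduced (well bottom): (3,1,3) with a≤c, −a<b≤a
reduced forms (-3, -1, -3) vs (3, 1, 3) ⇒ inequivalent

no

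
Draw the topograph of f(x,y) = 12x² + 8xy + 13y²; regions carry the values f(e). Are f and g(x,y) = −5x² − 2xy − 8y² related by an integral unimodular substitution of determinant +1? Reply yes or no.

D₁ = -560, D₂ = -156
discriminants differ ⇒ not SL₂(ℤ)-equivalent

no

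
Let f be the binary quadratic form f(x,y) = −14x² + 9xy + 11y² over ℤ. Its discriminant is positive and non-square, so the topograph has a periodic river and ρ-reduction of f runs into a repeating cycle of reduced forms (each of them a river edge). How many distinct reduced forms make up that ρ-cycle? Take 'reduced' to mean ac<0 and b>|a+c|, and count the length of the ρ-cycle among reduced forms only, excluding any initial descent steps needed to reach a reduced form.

D = 697, ⌊√D⌋ = 26
river: ρ → (11,13,-12)
river: ρ → (-12,11,12)
river: ρ → (12,13,-11)
river: ρ → (-11,9,14)
river: ρ → (14,19,-6)
river: ρ → (-6,17,17)
river: ρ → (17,17,-6)
river: ρ → (-6,19,14)
river: ρ → (14,9,-11)
river: ρ → (-11,13,12)
river: ρ → (12,11,-12)
river: ρ → (-12,13,11)
river: ρ → (11,9,-14)
river: ρ → (-14,19,6)
river: ρ → (6,17,-17)
river: ρ → (-17,17,6)
river: ρ → (6,19,-14)
river: ρ → (-14,9,11)
ρ-cycle length = 18 (tail of 0 descent steps not counted)

18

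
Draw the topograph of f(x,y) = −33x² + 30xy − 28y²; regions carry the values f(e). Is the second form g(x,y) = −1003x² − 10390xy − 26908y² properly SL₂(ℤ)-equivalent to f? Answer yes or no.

D₁ = -2796, D₂ = -2796
f is negative-definite; reduce −f:
−f: flip: (33,-30,28)→(28,30,33)
−f: translate: b→-26 (≡30 mod 56), so (28,30,33)→(28,-26,31)
−f: reduced (well bottom): (28,-26,31) with a≤c, −a<b≤a
flip sign back: reduced form of f is (-28,26,-31)
g is negative-definite; reduce −g:
−g: translate: b→360 (≡10390 mod 2006), so (1003,10390,26908)→(1003,360,33)
−g: flip: (1003,360,33)→(33,-360,1003)
−g: translate: b→-30 (≡-360 mod 66), so (33,-360,1003)→(33,-30,28)
−g: flip: (33,-30,28)→(28,30,33)
−g: translate: b→-26 (≡30 mod 56), so (28,30,33)→(28,-26,31)
−g: reduced (well bottom): (28,-26,31) with a≤c, −a<b≤a
flip sign back: reduced form of g is (-28,26,-31)
reduced forms (-28, 26, -31) vs (-28, 26, -31) ⇒ equivalent

yes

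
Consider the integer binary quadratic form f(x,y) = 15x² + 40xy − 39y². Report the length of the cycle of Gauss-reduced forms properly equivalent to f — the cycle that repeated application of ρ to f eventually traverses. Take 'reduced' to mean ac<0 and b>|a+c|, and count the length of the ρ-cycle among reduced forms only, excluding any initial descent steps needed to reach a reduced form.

D = 3940, ⌊√D⌋ = 62
river: ρ → (-39,38,16)
river: ρ → (16,58,-9)
river: ρ → (-9,50,40)
river: ρ → (40,30,-19)
river: ρ → (-19,46,24)
river: ρ → (24,50,-15)
river: ρ → (-15,40,39)
river: ρ → (39,38,-16)
river: ρ → (-16,58,9)
river: ρ → (9,50,-40)
river: ρ → (-40,30,19)
river: ρ → (19,46,-24)
river: ρ → (-24,50,15)
river: ρ → (15,40,-39)
ρ-cycle length = 14 (tail of 0 descent steps not counted)

14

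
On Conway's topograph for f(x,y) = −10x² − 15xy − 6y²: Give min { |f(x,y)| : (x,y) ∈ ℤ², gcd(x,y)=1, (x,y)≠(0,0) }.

translate: b→-5 (≡15 mod 20), so (10,15,6)→(10,-5,1)
flip: (10,-5,1)→(1,5,10)
translate: b→1 (≡5 mod 2), so (1,5,10)→(1,1,4)
reduced (well bottom): (1,1,4) with a≤c, −a<b≤a
well minimum |f| = |-1| = 1 (negative-definite)

1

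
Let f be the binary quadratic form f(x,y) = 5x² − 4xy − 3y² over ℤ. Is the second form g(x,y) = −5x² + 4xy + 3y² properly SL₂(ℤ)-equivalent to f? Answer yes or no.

D₁ = 76, D₂ = 76
river cycle of f (length 6): (-3, 4, 5), (5, 6, -2), (-2, 6, 5), (5, 4, -3), (-3, 8, 1), (1, 8, -3)
river cycle of g (length 6): (3, 8, -1), (-1, 8, 3), (3, 4, -5), (-5, 6, 2), (2, 6, -5), (-5, 4, 3)
cycles differ ⇒ inequivalent

no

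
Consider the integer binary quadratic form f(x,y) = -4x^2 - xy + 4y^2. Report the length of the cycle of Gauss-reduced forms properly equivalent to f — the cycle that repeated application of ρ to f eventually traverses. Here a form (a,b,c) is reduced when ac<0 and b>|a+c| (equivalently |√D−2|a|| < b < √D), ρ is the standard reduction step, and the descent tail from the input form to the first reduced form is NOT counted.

D = 65, ⌊√D⌋ = 8
descent: ρ → (4,1,-4)  [lands on river]
river: ρ → (-4,7,1)
river: ρ → (1,7,-4)
river: ρ → (-4,1,4)
river: ρ → (4,7,-1)
river: ρ → (-1,7,4)
ρ-cycle length = 6 (tail of 1 descent step not counted)

6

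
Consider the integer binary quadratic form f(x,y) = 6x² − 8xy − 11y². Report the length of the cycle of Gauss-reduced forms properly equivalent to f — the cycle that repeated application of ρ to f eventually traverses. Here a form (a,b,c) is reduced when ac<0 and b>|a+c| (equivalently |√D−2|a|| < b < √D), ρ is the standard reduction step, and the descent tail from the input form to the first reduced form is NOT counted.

D = 328, ⌊√D⌋ = 18
descent: ρ → (-11,8,6)  [lands on river]
river: ρ → (6,16,-3)
river: ρ → (-3,14,11)
river: ρ → (11,8,-6)
river: ρ → (-6,16,3)
river: ρ → (3,14,-11)
ρ-cycle length = 6 (tail of 1 descent step not counted)

6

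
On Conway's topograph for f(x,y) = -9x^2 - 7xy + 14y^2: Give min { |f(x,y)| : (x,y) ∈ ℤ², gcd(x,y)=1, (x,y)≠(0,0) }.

descent: ρ → (14,7,-9)  [lands on river]
river: ρ → (-9,11,12)
river: ρ → (12,13,-8)
river: ρ → (-8,19,6)
river: ρ → (6,17,-11)
river: ρ → (-11,5,12)
river: ρ → (12,19,-4)
river: ρ → (-4,21,7)
river: ρ → (7,21,-4)
river: ρ → (-4,19,12)
river: ρ → (12,5,-11)
river: ρ → (-11,17,6)
river: ρ → (6,19,-8)
river: ρ → (-8,13,12)
river: ρ → (12,11,-9)
river: ρ → (-9,7,14)
river: ρ → (14,21,-2)
river: ρ → (-2,23,3)
river: ρ → (3,19,-16)
river: ρ → (-16,13,6)
river: ρ → (6,23,-1)
river: ρ → (-1,23,6)
river: ρ → (6,13,-16)
river: ρ → (-16,19,3)
river: ρ → (3,23,-2)
river: ρ → (-2,21,14)
closes: descent 1, river 26
min |a| on river = 1

1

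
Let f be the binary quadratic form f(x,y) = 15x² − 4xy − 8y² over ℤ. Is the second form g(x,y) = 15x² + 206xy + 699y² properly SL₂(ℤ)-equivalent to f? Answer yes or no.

D₁ = 496, D₂ = 496
river cycle of f (length 16): (-8, 20, 3), (3, 22, -1), (-1, 22, 3), (3, 20, -8), (-8, 12, 11), (11, 10, -9), (-9, 8, 12), (12, 16, -5), (-5, 14, 15), (15, 16, -4), … (6 more)
river cycle of g (length 16): (-8, 20, 3), (3, 22, -1), (-1, 22, 3), (3, 20, -8), (-8, 12, 11), (11, 10, -9), (-9, 8, 12), (12, 16, -5), (-5, 14, 15), (15, 16, -4), … (6 more)
cycles coincide ⇒ equivalent

yes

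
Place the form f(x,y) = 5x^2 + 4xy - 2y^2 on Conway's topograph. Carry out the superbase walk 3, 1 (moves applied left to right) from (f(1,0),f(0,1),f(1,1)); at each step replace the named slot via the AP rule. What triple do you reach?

start (5,-2,7) = (f(1,0),f(0,1),f(1,1))
replace slot 3: 2·(5+(-2)) − 7 = -1 → (5,-2,-1)
replace slot 1: 2·((-2)+(-1)) − 5 = -11 → (-11,-2,-1)

-11,-2,-1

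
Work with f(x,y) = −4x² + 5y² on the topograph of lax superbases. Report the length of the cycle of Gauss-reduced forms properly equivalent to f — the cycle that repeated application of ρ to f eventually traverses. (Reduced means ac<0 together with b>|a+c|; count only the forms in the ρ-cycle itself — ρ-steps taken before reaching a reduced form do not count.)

D = 80, ⌊√D⌋ = 8
descent: ρ → (5,0,-4)
descent: ρ → (-4,8,1)  [lands on river]
river: ρ → (1,8,-4)
ρ-cycle length = 2 (tail of 2 descent steps not counted)

2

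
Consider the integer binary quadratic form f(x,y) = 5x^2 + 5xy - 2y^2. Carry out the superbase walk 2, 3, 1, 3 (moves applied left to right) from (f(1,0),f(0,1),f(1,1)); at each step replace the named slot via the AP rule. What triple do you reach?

start (5,-2,8) = (f(1,0),f(0,1),f(1,1))
replace slot 2: 2·(5+8) − (-2) = 28 → (5,28,8)
replace slot 3: 2·(5+28) − 8 = 58 → (5,28,58)
replace slot 1: 2·(28+58) − 5 = 167 → (167,28,58)
replace slot 3: 2·(167+28) − 58 = 332 → (167,28,332)

167,28,332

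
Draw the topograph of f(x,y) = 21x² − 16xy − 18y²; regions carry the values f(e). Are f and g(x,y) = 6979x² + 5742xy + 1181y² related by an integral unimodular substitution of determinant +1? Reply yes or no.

D₁ = 1768, D₂ = 1768
river cycle of f (length 14): (-18, 16, 21), (21, 26, -13), (-13, 26, 21), (21, 16, -18), (-18, 20, 19), (19, 18, -19), (-19, 20, 18), (18, 16, -21), (-21, 26, 13), (13, 26, -21), … (4 more)
river cycle of g (length 14): (21, 26, -13), (-13, 26, 21), (21, 16, -18), (-18, 20, 19), (19, 18, -19), (-19, 20, 18), (18, 16, -21), (-21, 26, 13), (13, 26, -21), (-21, 16, 18), … (4 more)
cycles coincide ⇒ equivalent

yes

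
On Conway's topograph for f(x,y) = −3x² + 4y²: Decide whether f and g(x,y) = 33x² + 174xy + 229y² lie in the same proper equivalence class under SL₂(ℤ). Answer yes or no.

D₁ = 48, D₂ = 48
river cycle of f (length 2): (-3, 6, 1), (1, 6, -3)
river cycle of g (length 2): (-3, 6, 1), (1, 6, -3)
cycles coincide ⇒ equivalent

yes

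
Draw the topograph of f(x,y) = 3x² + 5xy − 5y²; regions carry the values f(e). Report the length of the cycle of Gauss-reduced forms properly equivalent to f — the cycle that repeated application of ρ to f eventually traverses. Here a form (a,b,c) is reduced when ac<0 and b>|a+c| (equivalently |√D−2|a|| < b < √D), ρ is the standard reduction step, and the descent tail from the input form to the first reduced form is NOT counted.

D = 85, ⌊√D⌋ = 9
river: ρ → (-5,5,3)
river: ρ → (3,7,-3)
river: ρ → (-3,5,5)
river: ρ → (5,5,-3)
river: ρ → (-3,7,3)
river: ρ → (3,5,-5)
ρ-cycle length = 6 (tail of 0 descent steps not counted)

6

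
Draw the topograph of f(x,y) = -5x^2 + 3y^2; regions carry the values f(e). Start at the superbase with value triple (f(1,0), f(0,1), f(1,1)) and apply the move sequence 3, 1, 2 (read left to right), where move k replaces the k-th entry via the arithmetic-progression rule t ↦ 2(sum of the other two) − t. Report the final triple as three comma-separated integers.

start (-5,3,-2) = (f(1,0),f(0,1),f(1,1))
replace slot 3: 2·((-5)+3) − (-2) = -2 → (-5,3,-2)
replace slot 1: 2·(3+(-2)) − (-5) = 7 → (7,3,-2)
replace slot 2: 2·(7+(-2)) − 3 = 7 → (7,7,-2)

7,7,-2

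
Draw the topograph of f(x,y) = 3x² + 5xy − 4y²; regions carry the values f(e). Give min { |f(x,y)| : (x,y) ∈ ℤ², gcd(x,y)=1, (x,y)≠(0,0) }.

river: ρ → (-4,3,4)
river: ρ → (4,5,-3)
river: ρ → (-3,7,2)
river: ρ → (2,5,-6)
river: ρ → (-6,7,1)
river: ρ → (1,7,-6)
river: ρ → (-6,5,2)
river: ρ → (2,7,-3)
river: ρ → (-3,5,4)
river: ρ → (4,3,-4)
river: ρ → (-4,5,3)
river: ρ → (3,7,-2)
river: ρ → (-2,5,6)
river: ρ → (6,7,-1)
river: ρ → (-1,7,6)
river: ρ → (6,5,-2)
river: ρ → (-2,7,3)
river: ρ → (3,5,-4)
closes: descent 0, river 18
min |a| on river = 1

1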